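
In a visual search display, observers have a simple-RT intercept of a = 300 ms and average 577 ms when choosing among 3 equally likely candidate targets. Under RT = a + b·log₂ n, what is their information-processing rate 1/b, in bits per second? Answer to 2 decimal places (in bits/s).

5.72 bits/s

b = (577 − 300)/log₂ 3 = 277/1.5850 = 174.768 ms per bit = 0.17477 s/bit; the reciprocal is 5.722 bits/s.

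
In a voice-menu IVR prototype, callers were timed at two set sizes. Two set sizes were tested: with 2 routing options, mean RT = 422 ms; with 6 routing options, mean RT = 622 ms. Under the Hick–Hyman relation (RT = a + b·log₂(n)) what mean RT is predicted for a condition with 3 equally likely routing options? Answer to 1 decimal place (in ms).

With log₂ n on the abscissa the relation is linear; from the two conditions:
  b = (622 − 422) / (log₂ 6 − log₂ 2) = 200 / (2.5850 − 1) = 126.186 ms/bit
  a = 422 − 126.186 × 1 = 295.814 ms
Then RT(3) = 295.814 + 126.186 × log₂ 3 = 295.814 + 126.186 × 1.5850 ≈ 495.814 ms.

495.8 ms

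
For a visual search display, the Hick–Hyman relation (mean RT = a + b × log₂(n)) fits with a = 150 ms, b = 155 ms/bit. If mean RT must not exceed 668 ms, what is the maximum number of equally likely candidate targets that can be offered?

10

Information budget: (668 − 150)/155 = 3.3419 bits, so n ≤ 2^3.3419 = 10.140 → at most 10.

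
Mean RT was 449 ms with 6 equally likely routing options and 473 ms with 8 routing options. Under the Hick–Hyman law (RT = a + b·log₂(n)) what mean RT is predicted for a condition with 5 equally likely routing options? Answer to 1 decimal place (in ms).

433.8 ms

With log₂ n on the abscissa the relation is linear; from the two conditions:
  b = (473 − 449) / (log₂ 8 − log₂ 6) = 24 / (3 − 2.5850) = 57.826 ms/bit
  a = 449 − 57.826 × 2.5850 = 299.522 ms
Then RT(5) = 299.522 + 57.826 × log₂ 5 = 299.522 + 57.826 × 2.3219 ≈ 433.790 ms.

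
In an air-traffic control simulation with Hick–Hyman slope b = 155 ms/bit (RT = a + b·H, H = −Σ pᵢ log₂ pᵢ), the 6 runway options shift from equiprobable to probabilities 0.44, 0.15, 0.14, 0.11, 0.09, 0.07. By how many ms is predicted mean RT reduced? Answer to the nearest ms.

The RT saving is b·ΔH. Equiprobable H₀ = log₂(6) = 2.5850 bits; with the given probabilities H = 2.2603 bits.
b·(H₀ − H) = 155 × (2.5850 − 2.2603) = 50.32 ms.

50 ms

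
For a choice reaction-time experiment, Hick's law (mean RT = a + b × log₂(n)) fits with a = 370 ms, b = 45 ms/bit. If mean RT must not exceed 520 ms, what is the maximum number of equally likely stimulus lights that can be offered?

10

Set 370 + 45·log₂ n ≤ 520 → log₂ n ≤ (520 − 370)/45 = 3.3333.
So n ≤ 2^3.3333 = 10.079; the largest integer n is 10.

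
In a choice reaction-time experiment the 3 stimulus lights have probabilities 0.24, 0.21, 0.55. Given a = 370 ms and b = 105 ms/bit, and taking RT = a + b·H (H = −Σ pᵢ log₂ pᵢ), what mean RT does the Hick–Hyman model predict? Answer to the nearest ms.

521 ms

Entropy contributions −pᵢ log₂ pᵢ: 0.4941, 0.4728, 0.4744; sum H = 1.4413 bits.
RT = a + bH = 370 + 105·1.4413 = 521.34 ms.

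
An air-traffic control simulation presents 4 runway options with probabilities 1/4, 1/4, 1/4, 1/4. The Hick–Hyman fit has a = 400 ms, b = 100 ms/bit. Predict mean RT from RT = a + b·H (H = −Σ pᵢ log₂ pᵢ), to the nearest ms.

600 ms

Each term −pᵢ log₂ pᵢ: 0.25·2 + 0.25·2 + 0.25·2 + 0.25·2; summed, H = 2.000 bits.
Mean RT = a + bH = 400 + 100·2.000 = 600.00 ms.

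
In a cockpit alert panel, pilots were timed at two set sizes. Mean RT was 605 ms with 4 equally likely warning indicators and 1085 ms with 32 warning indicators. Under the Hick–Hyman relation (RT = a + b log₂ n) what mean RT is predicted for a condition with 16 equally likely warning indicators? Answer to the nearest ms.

Solve the two-equation system in a and b:
  b = (1085 − 605) / (log₂ 32 − log₂ 4) = 480 / (5 − 2) = 160 ms/bit
  a = 605 − 160 × 2 = 285 ms
Then RT(16) = 285 + 160 × log₂ 16 = 285 + 160 × 4 ≈ 925.000 ms.

925 ms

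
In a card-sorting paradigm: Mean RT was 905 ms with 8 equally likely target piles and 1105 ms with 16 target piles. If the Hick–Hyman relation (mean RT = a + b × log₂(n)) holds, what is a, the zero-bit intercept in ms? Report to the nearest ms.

305 ms

Slope: b = (1105 − 905) / (log₂ 16 − log₂ 8) = 200/1.0000 = 200 ms/bit.
Intercept: a = 905 − 200·log₂(8) = 305.000 ms.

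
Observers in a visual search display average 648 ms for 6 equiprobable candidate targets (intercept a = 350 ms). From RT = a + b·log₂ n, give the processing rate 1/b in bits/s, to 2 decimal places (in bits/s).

b = (648 − 350)/log₂ 6 = 298/2.5850 = 115.282 ms per bit = 0.11528 s/bit; the reciprocal is 8.674 bits/s.

8.67 bits/s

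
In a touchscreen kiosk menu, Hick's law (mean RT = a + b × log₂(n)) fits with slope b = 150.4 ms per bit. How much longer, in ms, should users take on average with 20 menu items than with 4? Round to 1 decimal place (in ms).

Only the slope matters, since a is common to both: ΔRT = b·log₂(n₂/n₁).
log₂(20) − log₂(4) = 4.3219 − 2 = 2.3219.
ΔRT = 150.4 × 2.3219 = 349.218 ms.

349.2 ms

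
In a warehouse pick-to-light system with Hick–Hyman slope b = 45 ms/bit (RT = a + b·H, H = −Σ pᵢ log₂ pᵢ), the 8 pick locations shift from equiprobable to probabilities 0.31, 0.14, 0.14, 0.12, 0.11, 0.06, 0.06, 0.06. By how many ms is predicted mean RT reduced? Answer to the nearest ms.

11 ms

The RT saving is b·ΔH. Equiprobable H₀ = log₂(8) = 3.0000 bits; with the given probabilities H = 2.7660 bits.
b·(H₀ − H) = 45 × (3.0000 − 2.7660) = 10.53 ms.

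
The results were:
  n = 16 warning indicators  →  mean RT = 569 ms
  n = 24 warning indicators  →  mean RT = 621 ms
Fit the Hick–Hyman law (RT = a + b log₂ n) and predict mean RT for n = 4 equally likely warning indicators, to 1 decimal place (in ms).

With log₂ n on the abscissa the relation is linear; from the two conditions:
  b = (621 − 569) / (log₂ 24 − log₂ 16) = 52 / (4.5850 − 4) = 88.895 ms/bit
  a = 569 − 88.895 × 4 = 213.422 ms
Then RT(4) = 213.422 + 88.895 × log₂ 4 = 213.422 + 88.895 × 2 ≈ 391.211 ms.

391.2 ms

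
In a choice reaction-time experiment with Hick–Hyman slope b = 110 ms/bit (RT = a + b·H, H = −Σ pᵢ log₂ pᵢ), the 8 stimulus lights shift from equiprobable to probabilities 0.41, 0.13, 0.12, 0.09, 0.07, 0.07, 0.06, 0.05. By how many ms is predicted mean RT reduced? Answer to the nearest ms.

45 ms

Equiprobable entropy H₀ = log₂ 8 = 3.0000 bits.
Skewed entropy H = −Σ pᵢ log₂ pᵢ = 2.5865 bits.
ΔRT = b·(H₀ − H) = 110 × 0.4135 = 45.49 ms.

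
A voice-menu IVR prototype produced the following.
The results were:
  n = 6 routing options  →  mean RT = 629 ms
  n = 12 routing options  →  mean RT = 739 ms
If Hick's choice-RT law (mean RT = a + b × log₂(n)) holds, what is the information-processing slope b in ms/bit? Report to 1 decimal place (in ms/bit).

b = (RT₂ − RT₁)/(log₂ n₂ − log₂ n₁) = (739 − 629)/(3.5850 − 2.5850) = 110.000 ms/bit.

110.0 ms/bit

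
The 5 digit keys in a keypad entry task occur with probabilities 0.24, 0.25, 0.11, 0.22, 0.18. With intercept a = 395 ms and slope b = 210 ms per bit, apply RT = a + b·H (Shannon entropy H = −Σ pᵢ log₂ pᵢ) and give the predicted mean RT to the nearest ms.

Entropy contributions −pᵢ log₂ pᵢ: 0.4941, 0.5000, 0.3503, 0.4806, 0.4453; sum H = 2.2703 bits.
RT = a + bH = 395 + 210·2.2703 = 871.76 ms.

872 ms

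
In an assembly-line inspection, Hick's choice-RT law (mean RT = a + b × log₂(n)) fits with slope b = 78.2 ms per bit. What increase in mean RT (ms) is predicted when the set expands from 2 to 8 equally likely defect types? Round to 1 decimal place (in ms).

The intercept a cancels: ΔRT = b·(log₂ n₂ − log₂ n₁) = b·log₂(n₂/n₁).
log₂(8) − log₂(2) = log₂(8/2) = log₂(4) = 2.
ΔRT = 78.2 × 2.0000 = 156.400 ms.

156.4 ms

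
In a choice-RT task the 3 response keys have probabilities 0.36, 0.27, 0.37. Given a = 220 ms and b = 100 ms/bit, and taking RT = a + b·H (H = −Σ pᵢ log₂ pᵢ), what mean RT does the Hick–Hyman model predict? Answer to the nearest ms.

377 ms

H = 0.36·log₂(1/0.36) + 0.27·log₂(1/0.27) + 0.37·log₂(1/0.37) = 1.5714 bits.
RT = 220 + 100 × 1.5714 = 377.14 ms.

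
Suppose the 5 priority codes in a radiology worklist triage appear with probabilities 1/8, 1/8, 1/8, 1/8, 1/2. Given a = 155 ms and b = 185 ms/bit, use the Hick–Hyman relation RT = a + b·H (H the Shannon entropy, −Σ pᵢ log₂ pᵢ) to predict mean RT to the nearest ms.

Each term −pᵢ log₂ pᵢ: 0.125·3 + 0.125·3 + 0.125·3 + 0.125·3 + 0.5·1; summed, H = 2.000 bits.
Mean RT = a + bH = 155 + 185·2.000 = 525.00 ms.

525 ms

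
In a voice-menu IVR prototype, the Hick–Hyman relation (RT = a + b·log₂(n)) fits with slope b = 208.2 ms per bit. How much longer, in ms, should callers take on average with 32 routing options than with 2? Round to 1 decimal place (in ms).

Only the slope matters, since a is common to both: ΔRT = b·log₂(n₂/n₁).
log₂(32) − log₂(2) = log₂(32/2) = log₂(16) = 4.
ΔRT = 208.2 × 4.0000 = 832.800 ms.

832.8 ms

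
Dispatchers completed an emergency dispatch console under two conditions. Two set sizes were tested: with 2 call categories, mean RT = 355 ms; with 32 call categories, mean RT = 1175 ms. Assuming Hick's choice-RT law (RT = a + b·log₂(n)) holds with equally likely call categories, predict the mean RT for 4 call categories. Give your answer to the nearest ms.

With log₂ n on the abscissa the relation is linear; from the two conditions:
  b = (1175 − 355) / (log₂ 32 − log₂ 2) = 820 / (5 − 1) = 205 ms/bit
  a = 355 − 205 × 1 = 150 ms
Then RT(4) = 150 + 205 × log₂ 4 = 150 + 205 × 2 ≈ 560.000 ms.

560 ms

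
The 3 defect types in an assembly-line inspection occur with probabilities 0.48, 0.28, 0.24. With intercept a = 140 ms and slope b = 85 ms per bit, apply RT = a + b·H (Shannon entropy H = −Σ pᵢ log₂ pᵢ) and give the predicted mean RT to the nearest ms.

Entropy contributions −pᵢ log₂ pᵢ: 0.5083, 0.5142, 0.4941; sum H = 1.5166 bits.
RT = a + bH = 140 + 85·1.5166 = 268.91 ms.

269 ms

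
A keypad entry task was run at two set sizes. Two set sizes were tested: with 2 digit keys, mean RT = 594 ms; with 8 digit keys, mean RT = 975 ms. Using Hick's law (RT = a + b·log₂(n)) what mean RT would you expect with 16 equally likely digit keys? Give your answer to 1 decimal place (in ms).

1165.5 ms

Fit slope and intercept:
  b = (975 − 594) / (log₂ 8 − log₂ 2) = 381 / (3 − 1) = 190.500 ms/bit
  a = 594 − 190.500 × 1 = 403.500 ms
Then RT(16) = 403.500 + 190.500 × log₂ 16 = 403.500 + 190.500 × 4 ≈ 1165.500 ms.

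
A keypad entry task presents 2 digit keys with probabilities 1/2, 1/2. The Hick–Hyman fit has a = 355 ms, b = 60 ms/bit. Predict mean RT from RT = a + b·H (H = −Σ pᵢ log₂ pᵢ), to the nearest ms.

415 ms

Each term −pᵢ log₂ pᵢ: 0.5·1 + 0.5·1; summed, H = 1.000 bits.
Mean RT = a + bH = 355 + 60·1.000 = 415.00 ms.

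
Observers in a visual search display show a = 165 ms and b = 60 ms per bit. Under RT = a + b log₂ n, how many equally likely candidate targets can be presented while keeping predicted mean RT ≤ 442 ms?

60·log₂ n ≤ 442 − 165 = 277, giving log₂ n ≤ 4.6167 and n ≤ 24.533. The largest whole number is 24.

24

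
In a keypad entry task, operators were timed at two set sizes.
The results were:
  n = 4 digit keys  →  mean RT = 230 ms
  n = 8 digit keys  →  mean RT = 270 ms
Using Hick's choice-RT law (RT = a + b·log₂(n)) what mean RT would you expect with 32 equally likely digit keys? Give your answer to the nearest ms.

350 ms

RT is linear in log₂ n, so two points fix the line:
  b = (270 − 230) / (log₂ 8 − log₂ 4) = 40 / (3 − 2) = 40 ms/bit
  a = 230 − 40 × 2 = 150 ms
Then RT(32) = 150 + 40 × log₂ 32 = 150 + 40 × 5 ≈ 350.000 ms.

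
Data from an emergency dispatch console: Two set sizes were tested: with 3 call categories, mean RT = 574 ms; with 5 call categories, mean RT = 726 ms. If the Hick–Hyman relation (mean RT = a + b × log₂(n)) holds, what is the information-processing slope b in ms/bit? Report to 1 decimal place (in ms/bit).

206.3 ms/bit

Slope: b = (726 − 574) / (log₂ 5 − log₂ 3) = 152/0.7370 = 206.251 ms/bit.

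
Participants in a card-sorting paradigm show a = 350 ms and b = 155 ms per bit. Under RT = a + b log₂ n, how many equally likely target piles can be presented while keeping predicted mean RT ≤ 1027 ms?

155·log₂ n ≤ 1027 − 350 = 677, giving log₂ n ≤ 4.3677 and n ≤ 20.645. The largest whole number is 20.

20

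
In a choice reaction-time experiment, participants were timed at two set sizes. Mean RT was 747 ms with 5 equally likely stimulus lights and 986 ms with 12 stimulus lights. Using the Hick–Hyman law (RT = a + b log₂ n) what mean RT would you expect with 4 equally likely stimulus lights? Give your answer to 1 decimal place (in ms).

Solve the two-equation system in a and b:
  b = (986 − 747) / (log₂ 12 − log₂ 5) = 239 / (3.5850 − 2.3219) = 189.227 ms/bit
  a = 747 − 189.227 × 2.3219 = 307.629 ms
Then RT(4) = 307.629 + 189.227 × log₂ 4 = 307.629 + 189.227 × 2 ≈ 686.083 ms.

686.1 ms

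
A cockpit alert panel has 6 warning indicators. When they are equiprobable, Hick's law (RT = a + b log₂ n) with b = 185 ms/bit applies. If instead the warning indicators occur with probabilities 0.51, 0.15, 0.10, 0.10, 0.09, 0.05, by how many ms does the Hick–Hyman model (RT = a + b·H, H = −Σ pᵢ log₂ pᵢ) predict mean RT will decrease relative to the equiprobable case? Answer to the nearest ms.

The RT saving is b·ΔH. Equiprobable H₀ = log₂(6) = 2.5850 bits; with the given probabilities H = 2.0991 bits.
b·(H₀ − H) = 185 × (2.5850 − 2.0991) = 89.88 ms.

90 ms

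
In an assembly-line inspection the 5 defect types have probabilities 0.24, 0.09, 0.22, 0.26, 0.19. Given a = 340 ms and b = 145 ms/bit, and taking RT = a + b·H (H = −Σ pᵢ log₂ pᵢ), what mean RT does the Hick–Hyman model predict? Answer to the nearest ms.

666 ms

Entropy contributions −pᵢ log₂ pᵢ: 0.4941, 0.3127, 0.4806, 0.5053, 0.4552; sum H = 2.2479 bits.
RT = a + bH = 340 + 145·2.2479 = 665.94 ms.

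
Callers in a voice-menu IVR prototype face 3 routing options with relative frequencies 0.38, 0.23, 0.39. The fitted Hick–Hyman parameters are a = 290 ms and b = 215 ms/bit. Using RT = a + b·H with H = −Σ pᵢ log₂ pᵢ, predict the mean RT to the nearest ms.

623 ms

Entropy contributions −pᵢ log₂ pᵢ: 0.5305, 0.4877, 0.5298; sum H = 1.5479 bits.
RT = a + bH = 290 + 215·1.5479 = 622.80 ms.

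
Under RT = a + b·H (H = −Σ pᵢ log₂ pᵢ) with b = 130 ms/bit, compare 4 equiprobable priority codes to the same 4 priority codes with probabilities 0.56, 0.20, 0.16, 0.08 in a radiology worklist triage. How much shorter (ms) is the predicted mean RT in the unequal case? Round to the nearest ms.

The RT saving is b·ΔH. Equiprobable H₀ = log₂(4) = 2.0000 bits; with the given probabilities H = 1.6474 bits.
b·(H₀ − H) = 130 × (2.0000 − 1.6474) = 45.84 ms.

46 ms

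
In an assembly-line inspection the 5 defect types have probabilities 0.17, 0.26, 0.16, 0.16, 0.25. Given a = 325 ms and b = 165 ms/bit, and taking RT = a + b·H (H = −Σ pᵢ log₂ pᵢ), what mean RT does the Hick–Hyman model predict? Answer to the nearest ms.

Entropy contributions −pᵢ log₂ pᵢ: 0.4346, 0.5053, 0.4230, 0.4230, 0.5000; sum H = 2.2859 bits.
RT = a + bH = 325 + 165·2.2859 = 702.18 ms.

702 ms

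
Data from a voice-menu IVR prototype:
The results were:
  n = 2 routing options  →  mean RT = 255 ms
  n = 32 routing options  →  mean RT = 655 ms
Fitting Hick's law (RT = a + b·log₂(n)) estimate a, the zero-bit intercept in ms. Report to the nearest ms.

Slope: b = (655 − 255) / (log₂ 32 − log₂ 2) = 400/4.0000 = 100 ms/bit.
a = RT₁ − b·log₂ n₁ = 255 − 100 × 1 = 155.000 ms.

155 ms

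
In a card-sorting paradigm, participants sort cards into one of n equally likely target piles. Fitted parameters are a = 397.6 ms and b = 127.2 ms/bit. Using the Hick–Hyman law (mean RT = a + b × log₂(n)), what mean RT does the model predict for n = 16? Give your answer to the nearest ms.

log₂(16) = 4 bits, so RT = 397.6 + 127.2 × 4 ≈ 906.400 ms.

906 ms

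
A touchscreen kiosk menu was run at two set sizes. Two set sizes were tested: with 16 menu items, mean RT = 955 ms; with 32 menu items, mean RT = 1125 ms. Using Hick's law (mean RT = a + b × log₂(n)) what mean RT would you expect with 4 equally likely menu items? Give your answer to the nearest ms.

615 ms

With log₂ n on the abscissa the relation is linear; from the two conditions:
  b = (1125 − 955) / (log₂ 32 − log₂ 16) = 170 / (5 − 4) = 170 ms/bit
  a = 955 − 170 × 4 = 275 ms
Then RT(4) = 275 + 170 × log₂ 4 = 275 + 170 × 2 ≈ 615.000 ms.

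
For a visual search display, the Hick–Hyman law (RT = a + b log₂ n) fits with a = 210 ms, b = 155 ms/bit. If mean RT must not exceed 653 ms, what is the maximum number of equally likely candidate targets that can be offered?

7

Information budget: (653 − 210)/155 = 2.8581 bits, so n ≤ 2^2.8581 = 7.250 → at most 7.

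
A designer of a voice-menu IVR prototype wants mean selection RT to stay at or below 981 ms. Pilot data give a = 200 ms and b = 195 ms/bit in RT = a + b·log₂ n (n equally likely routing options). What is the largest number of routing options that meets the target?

16

Set 200 + 195·log₂ n ≤ 981 → log₂ n ≤ (981 − 200)/195 = 4.0051.
So n ≤ 2^4.0051 = 16.057; the largest integer n is 16.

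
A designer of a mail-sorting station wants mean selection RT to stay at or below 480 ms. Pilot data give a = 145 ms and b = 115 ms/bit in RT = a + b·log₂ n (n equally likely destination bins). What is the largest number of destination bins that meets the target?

Set 145 + 115·log₂ n ≤ 480 → log₂ n ≤ (480 − 145)/115 = 2.9130.
So n ≤ 2^2.9130 = 7.532; the largest integer n is 7.

7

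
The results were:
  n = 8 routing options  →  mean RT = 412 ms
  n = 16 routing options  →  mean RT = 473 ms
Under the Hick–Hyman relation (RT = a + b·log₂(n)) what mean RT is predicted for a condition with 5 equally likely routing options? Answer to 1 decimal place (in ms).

RT is linear in log₂ n, so two points fix the line:
  b = (473 − 412) / (log₂ 16 − log₂ 8) = 61 / (4 − 3) = 61.000 ms/bit
  a = 412 − 61.000 × 3 = 229.000 ms
Then RT(5) = 229.000 + 61.000 × log₂ 5 = 229.000 + 61.000 × 2.3219 ≈ 370.638 ms.

370.6 ms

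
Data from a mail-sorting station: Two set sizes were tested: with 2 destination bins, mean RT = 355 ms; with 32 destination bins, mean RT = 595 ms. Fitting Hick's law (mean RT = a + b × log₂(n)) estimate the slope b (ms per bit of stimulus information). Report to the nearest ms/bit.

60 ms/bit

The slope on a log₂ axis is (595 − 355) / (5 − 1) = 60 ms/bit.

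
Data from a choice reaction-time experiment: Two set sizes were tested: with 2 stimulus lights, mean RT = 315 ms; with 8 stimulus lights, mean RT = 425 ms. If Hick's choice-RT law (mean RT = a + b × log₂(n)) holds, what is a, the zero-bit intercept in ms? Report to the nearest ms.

Slope: b = (425 − 315) / (log₂ 8 − log₂ 2) = 110/2.0000 = 55 ms/bit.
a = RT₁ − b·log₂ n₁ = 315 − 55 × 1 = 260.000 ms.

260 ms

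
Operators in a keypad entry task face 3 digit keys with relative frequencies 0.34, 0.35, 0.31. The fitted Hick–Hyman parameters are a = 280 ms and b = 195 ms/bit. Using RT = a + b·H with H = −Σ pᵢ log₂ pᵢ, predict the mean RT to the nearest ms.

589 ms

Entropy contributions −pᵢ log₂ pᵢ: 0.5292, 0.5301, 0.5238; sum H = 1.5831 bits.
RT = a + bH = 280 + 195·1.5831 = 588.70 ms.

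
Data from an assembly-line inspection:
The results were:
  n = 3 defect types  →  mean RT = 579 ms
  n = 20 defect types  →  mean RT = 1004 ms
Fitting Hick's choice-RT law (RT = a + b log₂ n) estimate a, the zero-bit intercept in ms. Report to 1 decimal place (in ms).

332.9 ms

Slope: b = (1004 − 579) / (log₂ 20 − log₂ 3) = 425/2.7370 = 155.281 ms/bit.
a = RT₁ − b·log₂ n₁ = 579 − 155.281 × 1.5850 = 332.885 ms.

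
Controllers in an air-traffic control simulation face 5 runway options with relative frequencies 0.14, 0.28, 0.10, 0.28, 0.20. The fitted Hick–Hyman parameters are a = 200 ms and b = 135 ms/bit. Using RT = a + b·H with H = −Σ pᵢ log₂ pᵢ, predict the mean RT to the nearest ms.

500 ms

H = 0.14·log₂(1/0.14) + 0.28·log₂(1/0.28) + 0.10·log₂(1/0.10) + 0.28·log₂(1/0.28) + 0.20·log₂(1/0.20) = 2.2221 bits.
RT = 200 + 135 × 2.2221 = 499.99 ms.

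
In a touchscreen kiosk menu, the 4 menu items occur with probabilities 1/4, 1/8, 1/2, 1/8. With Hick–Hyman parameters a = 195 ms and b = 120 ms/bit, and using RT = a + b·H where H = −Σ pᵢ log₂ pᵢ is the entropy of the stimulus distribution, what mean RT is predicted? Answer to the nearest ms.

Each term −pᵢ log₂ pᵢ: 0.25·2 + 0.125·3 + 0.5·1 + 0.125·3; summed, H = 1.750 bits.
Mean RT = a + bH = 195 + 120·1.750 = 405.00 ms.

405 ms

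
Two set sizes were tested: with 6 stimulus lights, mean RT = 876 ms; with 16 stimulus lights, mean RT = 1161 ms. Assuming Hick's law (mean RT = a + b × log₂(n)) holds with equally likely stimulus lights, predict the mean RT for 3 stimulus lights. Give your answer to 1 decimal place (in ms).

Fit slope and intercept:
  b = (1161 − 876) / (log₂ 16 − log₂ 6) = 285 / (4 − 2.5850) = 201.408 ms/bit
  a = 876 − 201.408 × 2.5850 = 355.368 ms
Then RT(3) = 355.368 + 201.408 × log₂ 3 = 355.368 + 201.408 × 1.5850 ≈ 674.592 ms.

674.6 ms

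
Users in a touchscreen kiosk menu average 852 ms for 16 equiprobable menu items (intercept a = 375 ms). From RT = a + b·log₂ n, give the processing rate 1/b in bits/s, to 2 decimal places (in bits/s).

b = (852 − 375)/log₂ 16 = 477/4 = 119.250 ms per bit = 0.11925 s/bit; the reciprocal is 8.386 bits/s.

8.39 bits/s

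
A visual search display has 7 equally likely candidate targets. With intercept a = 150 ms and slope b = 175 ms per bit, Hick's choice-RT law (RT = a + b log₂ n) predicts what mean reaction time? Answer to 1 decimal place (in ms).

log₂(7) = 2.8074 bits, so RT = 150 + 175 × 2.8074 ≈ 641.287 ms.

641.3 ms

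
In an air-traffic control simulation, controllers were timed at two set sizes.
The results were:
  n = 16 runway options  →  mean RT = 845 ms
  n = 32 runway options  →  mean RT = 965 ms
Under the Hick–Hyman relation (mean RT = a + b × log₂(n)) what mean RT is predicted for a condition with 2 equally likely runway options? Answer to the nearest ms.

Fit slope and intercept:
  b = (965 − 845) / (log₂ 32 − log₂ 16) = 120 / (5 − 4) = 120 ms/bit
  a = 845 − 120 × 4 = 365 ms
Then RT(2) = 365 + 120 × log₂ 2 = 365 + 120 × 1 ≈ 485.000 ms.

485 ms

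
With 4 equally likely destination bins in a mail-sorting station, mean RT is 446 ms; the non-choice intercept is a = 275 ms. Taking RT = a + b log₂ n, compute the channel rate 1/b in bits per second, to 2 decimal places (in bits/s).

b = (446 − 275)/log₂ 4 = 171/2 = 85.500 ms per bit = 0.08550 s/bit; the reciprocal is 11.696 bits/s.

11.70 bits/s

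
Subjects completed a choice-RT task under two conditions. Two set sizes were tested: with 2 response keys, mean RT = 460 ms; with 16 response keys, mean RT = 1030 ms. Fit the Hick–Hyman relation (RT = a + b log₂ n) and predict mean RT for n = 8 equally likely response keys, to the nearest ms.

840 ms

Solve the two-equation system in a and b:
  b = (1030 − 460) / (log₂ 16 − log₂ 2) = 570 / (4 − 1) = 190 ms/bit
  a = 460 − 190 × 1 = 270 ms
Then RT(8) = 270 + 190 × log₂ 8 = 270 + 190 × 3 ≈ 840.000 ms.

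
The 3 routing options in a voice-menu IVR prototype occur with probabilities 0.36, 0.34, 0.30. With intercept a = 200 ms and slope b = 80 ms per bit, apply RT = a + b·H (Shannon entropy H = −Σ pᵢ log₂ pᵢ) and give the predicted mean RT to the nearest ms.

326 ms

Entropy contributions −pᵢ log₂ pᵢ: 0.5306, 0.5292, 0.5211; sum H = 1.5809 bits.
RT = a + bH = 200 + 80·1.5809 = 326.47 ms.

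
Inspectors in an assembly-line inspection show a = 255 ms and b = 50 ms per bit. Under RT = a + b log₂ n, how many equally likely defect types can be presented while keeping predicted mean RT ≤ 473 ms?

Information budget: (473 − 255)/50 = 4.3600 bits, so n ≤ 2^4.3600 = 20.535 → at most 20.

20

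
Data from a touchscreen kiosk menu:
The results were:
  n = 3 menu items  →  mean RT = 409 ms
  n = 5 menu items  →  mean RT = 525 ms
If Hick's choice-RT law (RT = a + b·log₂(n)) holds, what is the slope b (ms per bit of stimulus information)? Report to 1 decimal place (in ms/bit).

b = (RT₂ − RT₁)/(log₂ n₂ − log₂ n₁) = (525 − 409)/(2.3219 − 1.5850) = 157.402 ms/bit.

157.4 ms/bit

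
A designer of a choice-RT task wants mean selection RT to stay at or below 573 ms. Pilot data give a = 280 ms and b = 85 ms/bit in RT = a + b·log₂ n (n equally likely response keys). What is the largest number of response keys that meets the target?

10

Information budget: (573 − 280)/85 = 3.4471 bits, so n ≤ 2^3.4471 = 10.906 → at most 10.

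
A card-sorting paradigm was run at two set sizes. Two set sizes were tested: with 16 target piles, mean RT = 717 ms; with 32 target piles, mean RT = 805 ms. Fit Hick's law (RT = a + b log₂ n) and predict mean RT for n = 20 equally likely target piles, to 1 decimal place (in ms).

Solve the two-equation system in a and b:
  b = (805 − 717) / (log₂ 32 − log₂ 16) = 88 / (5 − 4) = 88.000 ms/bit
  a = 717 − 88.000 × 4 = 365.000 ms
Then RT(20) = 365.000 + 88.000 × log₂ 20 = 365.000 + 88.000 × 4.3219 ≈ 745.330 ms.

745.3 ms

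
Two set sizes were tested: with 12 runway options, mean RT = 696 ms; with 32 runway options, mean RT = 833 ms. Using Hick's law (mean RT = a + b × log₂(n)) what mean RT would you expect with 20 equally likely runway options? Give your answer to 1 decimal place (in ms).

767.4 ms

Fit slope and intercept:
  b = (833 − 696) / (log₂ 32 − log₂ 12) = 137 / (5 − 3.5850) = 96.817 ms/bit
  a = 696 − 96.817 × 3.5850 = 348.914 ms
Then RT(20) = 348.914 + 96.817 × log₂ 20 = 348.914 + 96.817 × 4.3219 ≈ 767.351 ms.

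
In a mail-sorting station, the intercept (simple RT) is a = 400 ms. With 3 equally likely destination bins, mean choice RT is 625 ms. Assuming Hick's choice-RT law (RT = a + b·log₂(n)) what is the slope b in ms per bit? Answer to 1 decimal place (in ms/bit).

142.0 ms/bit

3 alternatives carry log₂ 3 = 1.5850 bits; the choice cost is 625 − 400 = 225 ms, so b = 225/1.5850 = 141.959 ms/bit.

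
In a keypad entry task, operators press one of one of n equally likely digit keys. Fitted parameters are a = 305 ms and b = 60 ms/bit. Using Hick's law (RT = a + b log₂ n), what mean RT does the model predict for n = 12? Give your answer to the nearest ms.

log₂(12) = 3.5850 bits, so RT = 305 + 60 × 3.5850 ≈ 520.098 ms.

520 ms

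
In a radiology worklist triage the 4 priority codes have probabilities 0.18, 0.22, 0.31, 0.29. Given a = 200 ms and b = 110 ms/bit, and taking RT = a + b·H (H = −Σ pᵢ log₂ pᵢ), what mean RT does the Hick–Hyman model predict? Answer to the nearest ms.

H = 0.18·log₂(1/0.18) + 0.22·log₂(1/0.22) + 0.31·log₂(1/0.31) + 0.29·log₂(1/0.29) = 1.9676 bits.
RT = 200 + 110 × 1.9676 = 416.43 ms.

416 ms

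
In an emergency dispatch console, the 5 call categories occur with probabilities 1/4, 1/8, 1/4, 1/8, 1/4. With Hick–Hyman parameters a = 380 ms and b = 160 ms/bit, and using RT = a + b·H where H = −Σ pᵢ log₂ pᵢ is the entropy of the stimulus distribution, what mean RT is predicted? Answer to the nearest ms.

Each term −pᵢ log₂ pᵢ: 0.25·2 + 0.125·3 + 0.25·2 + 0.125·3 + 0.25·2; summed, H = 2.250 bits.
Mean RT = a + bH = 380 + 160·2.250 = 740.00 ms.

740 ms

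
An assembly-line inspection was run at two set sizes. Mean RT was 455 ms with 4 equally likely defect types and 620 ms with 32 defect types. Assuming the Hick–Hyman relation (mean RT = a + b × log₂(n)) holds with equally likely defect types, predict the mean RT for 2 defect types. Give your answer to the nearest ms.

Solve the two-equation system in a and b:
  b = (620 − 455) / (log₂ 32 − log₂ 4) = 165 / (5 − 2) = 55 ms/bit
  a = 455 − 55 × 2 = 345 ms
Then RT(2) = 345 + 55 × log₂ 2 = 345 + 55 × 1 ≈ 400.000 ms.

400 ms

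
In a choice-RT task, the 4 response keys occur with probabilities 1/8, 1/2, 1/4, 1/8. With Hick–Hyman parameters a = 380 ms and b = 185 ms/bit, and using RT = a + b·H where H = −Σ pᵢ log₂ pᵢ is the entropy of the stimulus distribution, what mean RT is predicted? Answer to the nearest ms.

Each term −pᵢ log₂ pᵢ: 0.125·3 + 0.5·1 + 0.25·2 + 0.125·3; summed, H = 1.750 bits.
Mean RT = a + bH = 380 + 185·1.750 = 703.75 ms.

704 ms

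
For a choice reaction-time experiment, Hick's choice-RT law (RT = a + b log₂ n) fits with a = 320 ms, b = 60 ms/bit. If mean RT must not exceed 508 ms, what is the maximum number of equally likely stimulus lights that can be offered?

8

60·log₂ n ≤ 508 − 320 = 188, giving log₂ n ≤ 3.1333 and n ≤ 8.775. The largest whole number is 8.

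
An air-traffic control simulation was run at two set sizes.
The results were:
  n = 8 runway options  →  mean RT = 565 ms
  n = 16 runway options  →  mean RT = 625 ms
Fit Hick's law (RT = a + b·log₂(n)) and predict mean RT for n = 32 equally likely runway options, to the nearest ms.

Fit slope and intercept:
  b = (625 − 565) / (log₂ 16 − log₂ 8) = 60 / (4 − 3) = 60 ms/bit
  a = 565 − 60 × 3 = 385 ms
Then RT(32) = 385 + 60 × log₂ 32 = 385 + 60 × 5 ≈ 685.000 ms.

685 ms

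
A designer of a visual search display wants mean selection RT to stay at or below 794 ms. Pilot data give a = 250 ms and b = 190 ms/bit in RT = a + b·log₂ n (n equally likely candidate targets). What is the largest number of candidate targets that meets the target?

7

Information budget: (794 − 250)/190 = 2.8632 bits, so n ≤ 2^2.8632 = 7.276 → at most 7.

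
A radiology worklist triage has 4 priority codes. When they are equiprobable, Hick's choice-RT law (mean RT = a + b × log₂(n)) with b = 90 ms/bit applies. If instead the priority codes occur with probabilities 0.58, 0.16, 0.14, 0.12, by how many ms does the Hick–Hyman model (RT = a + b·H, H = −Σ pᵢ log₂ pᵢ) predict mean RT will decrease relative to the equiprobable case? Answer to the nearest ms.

32 ms

Equiprobable entropy H₀ = log₂ 4 = 2.0000 bits.
Skewed entropy H = −Σ pᵢ log₂ pᵢ = 1.6430 bits.
ΔRT = b·(H₀ − H) = 90 × 0.3570 = 32.13 ms.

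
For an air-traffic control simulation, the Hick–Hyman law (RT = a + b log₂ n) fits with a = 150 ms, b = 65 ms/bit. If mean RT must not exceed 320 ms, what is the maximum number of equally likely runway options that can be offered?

6

Information budget: (320 − 150)/65 = 2.6154 bits, so n ≤ 2^2.6154 = 6.128 → at most 6.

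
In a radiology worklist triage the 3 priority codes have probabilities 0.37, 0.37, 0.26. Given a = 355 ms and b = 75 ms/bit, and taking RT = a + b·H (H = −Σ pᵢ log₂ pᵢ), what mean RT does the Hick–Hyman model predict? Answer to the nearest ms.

473 ms

Entropy contributions −pᵢ log₂ pᵢ: 0.5307, 0.5307, 0.5053; sum H = 1.5667 bits.
RT = a + bH = 355 + 75·1.5667 = 472.51 ms.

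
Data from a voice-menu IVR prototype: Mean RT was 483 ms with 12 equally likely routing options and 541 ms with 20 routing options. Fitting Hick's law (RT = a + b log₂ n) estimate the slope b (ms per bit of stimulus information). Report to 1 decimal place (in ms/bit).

The slope on a log₂ axis is (541 − 483) / (4.3219 − 3.5850) = 78.701 ms/bit.

78.7 ms/bit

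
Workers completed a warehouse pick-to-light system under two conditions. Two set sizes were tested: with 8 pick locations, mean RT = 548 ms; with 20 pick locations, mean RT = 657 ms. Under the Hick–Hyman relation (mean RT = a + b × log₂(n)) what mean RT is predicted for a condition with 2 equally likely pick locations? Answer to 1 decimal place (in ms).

Solve the two-equation system in a and b:
  b = (657 − 548) / (log₂ 20 − log₂ 8) = 109 / (4.3219 − 3) = 82.455 ms/bit
  a = 548 − 82.455 × 3 = 300.634 ms
Then RT(2) = 300.634 + 82.455 × log₂ 2 = 300.634 + 82.455 × 1 ≈ 383.089 ms.

383.1 ms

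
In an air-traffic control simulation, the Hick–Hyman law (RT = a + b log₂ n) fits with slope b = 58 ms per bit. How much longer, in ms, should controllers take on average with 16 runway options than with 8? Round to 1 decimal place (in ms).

58.0 ms

ΔRT = (a + b log₂ n₂) − (a + b log₂ n₁) = b·(log₂ n₂ − log₂ n₁).
log₂(16) − log₂(8) = log₂(16/8) = log₂(2) = 1.
ΔRT = 58 × 1.0000 = 58.000 ms.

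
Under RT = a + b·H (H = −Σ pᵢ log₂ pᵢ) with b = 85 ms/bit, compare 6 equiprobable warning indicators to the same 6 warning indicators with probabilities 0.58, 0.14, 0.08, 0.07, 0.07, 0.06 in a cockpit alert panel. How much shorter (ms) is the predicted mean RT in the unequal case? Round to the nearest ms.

56 ms

Equiprobable entropy H₀ = log₂ 6 = 2.5850 bits.
Skewed entropy H = −Σ pᵢ log₂ pᵢ = 1.9251 bits.
ΔRT = b·(H₀ − H) = 85 × 0.6599 = 56.09 ms.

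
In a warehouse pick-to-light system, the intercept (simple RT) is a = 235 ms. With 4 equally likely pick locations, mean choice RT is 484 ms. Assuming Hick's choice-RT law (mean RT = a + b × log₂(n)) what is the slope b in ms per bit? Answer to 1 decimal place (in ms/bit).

4 alternatives carry log₂ 4 = 2 bits; the choice cost is 484 − 235 = 249 ms, so b = 249/2 = 124.500 ms/bit.

124.5 ms/bit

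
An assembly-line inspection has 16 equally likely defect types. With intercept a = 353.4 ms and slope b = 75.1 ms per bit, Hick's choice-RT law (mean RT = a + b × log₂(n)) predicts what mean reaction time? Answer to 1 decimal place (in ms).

log₂(16) = 4 bits, so RT = 353.4 + 75.1 × 4 ≈ 653.800 ms.

653.8 ms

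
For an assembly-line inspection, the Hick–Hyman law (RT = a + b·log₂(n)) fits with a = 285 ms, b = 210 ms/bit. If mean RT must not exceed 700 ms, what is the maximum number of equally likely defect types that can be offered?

Information budget: (700 − 285)/210 = 1.9762 bits, so n ≤ 2^1.9762 = 3.935 → at most 3.

3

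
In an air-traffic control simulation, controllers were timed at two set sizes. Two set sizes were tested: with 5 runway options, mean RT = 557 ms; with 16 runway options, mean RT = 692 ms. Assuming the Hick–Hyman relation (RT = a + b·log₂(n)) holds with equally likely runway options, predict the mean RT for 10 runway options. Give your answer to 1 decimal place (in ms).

637.4 ms

Solve the two-equation system in a and b:
  b = (692 − 557) / (log₂ 16 − log₂ 5) = 135 / (4 − 2.3219) = 80.449 ms/bit
  a = 557 − 80.449 × 2.3219 = 370.202 ms
Then RT(10) = 370.202 + 80.449 × log₂ 10 = 370.202 + 80.449 × 3.3219 ≈ 637.449 ms.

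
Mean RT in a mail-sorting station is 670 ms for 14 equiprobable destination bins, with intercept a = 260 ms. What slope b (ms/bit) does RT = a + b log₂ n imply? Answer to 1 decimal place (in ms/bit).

log₂(14) = 3.8074 bits.
b = (RT − a)/log₂ n = (670 − 260) / 3.8074 = 107.686 ms/bit.

107.7 ms/bit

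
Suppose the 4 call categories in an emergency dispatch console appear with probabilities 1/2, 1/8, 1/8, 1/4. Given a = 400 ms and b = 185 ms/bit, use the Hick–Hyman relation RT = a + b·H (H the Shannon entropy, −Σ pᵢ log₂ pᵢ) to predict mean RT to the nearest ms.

Each term −pᵢ log₂ pᵢ: 0.5·1 + 0.125·3 + 0.125·3 + 0.25·2; summed, H = 1.750 bits.
Mean RT = a + bH = 400 + 185·1.750 = 723.75 ms.

724 ms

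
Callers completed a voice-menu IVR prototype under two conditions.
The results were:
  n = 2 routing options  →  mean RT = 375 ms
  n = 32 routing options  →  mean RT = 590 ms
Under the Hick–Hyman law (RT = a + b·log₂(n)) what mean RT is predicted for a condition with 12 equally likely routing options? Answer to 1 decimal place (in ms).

513.9 ms

With log₂ n on the abscissa the relation is linear; from the two conditions:
  b = (590 − 375) / (log₂ 32 − log₂ 2) = 215 / (5 − 1) = 53.750 ms/bit
  a = 375 − 53.750 × 1 = 321.250 ms
Then RT(12) = 321.250 + 53.750 × log₂ 12 = 321.250 + 53.750 × 3.5850 ≈ 513.942 ms.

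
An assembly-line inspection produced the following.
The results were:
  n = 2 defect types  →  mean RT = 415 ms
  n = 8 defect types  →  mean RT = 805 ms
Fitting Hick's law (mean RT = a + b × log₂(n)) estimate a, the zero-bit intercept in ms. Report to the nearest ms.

220 ms

The slope on a log₂ axis is (805 − 415) / (3 − 1) = 195 ms/bit.
Intercept: a = 415 − 195·log₂(2) = 220.000 ms.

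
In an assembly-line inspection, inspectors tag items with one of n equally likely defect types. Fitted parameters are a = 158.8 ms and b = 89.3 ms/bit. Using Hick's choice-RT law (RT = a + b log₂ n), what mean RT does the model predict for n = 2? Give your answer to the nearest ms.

248 ms

log₂(2) = 1 bits, so RT = 158.8 + 89.3 × 1 ≈ 248.100 ms.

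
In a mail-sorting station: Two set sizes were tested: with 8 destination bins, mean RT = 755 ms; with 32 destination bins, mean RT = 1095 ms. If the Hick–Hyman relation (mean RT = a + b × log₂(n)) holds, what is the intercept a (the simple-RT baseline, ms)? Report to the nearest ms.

245 ms

b = (RT₂ − RT₁)/(log₂ n₂ − log₂ n₁) = (1095 − 755)/(5 − 3) = 170 ms/bit.
a = RT₁ − b·log₂ n₁ = 755 − 170 × 3 = 245.000 ms.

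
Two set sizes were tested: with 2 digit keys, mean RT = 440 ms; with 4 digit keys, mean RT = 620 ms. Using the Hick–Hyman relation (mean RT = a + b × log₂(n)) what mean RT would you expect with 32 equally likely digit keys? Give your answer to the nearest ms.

RT is linear in log₂ n, so two points fix the line:
  b = (620 − 440) / (log₂ 4 − log₂ 2) = 180 / (2 − 1) = 180 ms/bit
  a = 440 − 180 × 1 = 260 ms
Then RT(32) = 260 + 180 × log₂ 32 = 260 + 180 × 5 ≈ 1160.000 ms.

1160 ms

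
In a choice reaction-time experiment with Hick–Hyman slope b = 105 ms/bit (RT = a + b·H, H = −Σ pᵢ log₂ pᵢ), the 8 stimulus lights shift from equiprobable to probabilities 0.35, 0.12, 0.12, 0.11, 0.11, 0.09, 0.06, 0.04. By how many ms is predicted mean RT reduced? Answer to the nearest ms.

Equiprobable entropy H₀ = log₂ 8 = 3.0000 bits.
Skewed entropy H = −Σ pᵢ log₂ pᵢ = 2.7068 bits.
ΔRT = b·(H₀ − H) = 105 × 0.2932 = 30.79 ms.

31 ms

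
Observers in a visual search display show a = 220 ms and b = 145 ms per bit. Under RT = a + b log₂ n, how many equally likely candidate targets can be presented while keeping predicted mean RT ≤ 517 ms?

4

Set 220 + 145·log₂ n ≤ 517 → log₂ n ≤ (517 − 220)/145 = 2.0483.
So n ≤ 2^2.0483 = 4.136; the largest integer n is 4.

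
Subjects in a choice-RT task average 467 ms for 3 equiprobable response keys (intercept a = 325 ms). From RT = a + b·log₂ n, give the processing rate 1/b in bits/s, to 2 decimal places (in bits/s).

Choice component = 467 − 325 = 142 ms over log₂(3) = 1.5850 bits.
b = 142 / 1.5850 = 89.592 ms/bit, so 1/b = 11.162 bits/s.

11.16 bits/s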